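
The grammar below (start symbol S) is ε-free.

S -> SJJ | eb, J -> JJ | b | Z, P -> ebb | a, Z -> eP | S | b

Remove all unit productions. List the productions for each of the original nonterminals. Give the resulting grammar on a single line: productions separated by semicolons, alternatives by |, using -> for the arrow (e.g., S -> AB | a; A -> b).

S -> eb | SJJ; J -> b | JJ | eP | eb | SJJ; P -> a | ebb; Z -> b | eP | eb | SJJ

Unit productions: J->Z, Z->S.
Unit pairs (A ⇒* B via units): (J,S), (J,Z), (Z,S).
S: inherits non-unit rules of {S} → SJJ | eb.
J: inherits non-unit rules of {J, S, Z} → JJ | SJJ | b | eP | eb.
P: inherits non-unit rules of {P} → a | ebb.
Z: inherits non-unit rules of {S, Z} → SJJ | b | eP | eb.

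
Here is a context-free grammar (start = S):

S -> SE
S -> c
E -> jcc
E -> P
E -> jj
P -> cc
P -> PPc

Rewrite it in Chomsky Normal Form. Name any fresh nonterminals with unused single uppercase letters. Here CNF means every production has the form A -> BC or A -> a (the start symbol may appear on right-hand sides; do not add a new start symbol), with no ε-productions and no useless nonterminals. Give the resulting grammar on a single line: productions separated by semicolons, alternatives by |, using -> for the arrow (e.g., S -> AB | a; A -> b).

No ε-productions.
After unit-elimination: S -> c | SE; E -> cc | jj | PPc | jcc; P -> cc | PPc.
TERM: introduce A -> c, B -> j and substitute in every rule of length ≥2.
BIN: E -> BAA becomes E -> BC, C -> AA; E -> PPA becomes E -> PD, D -> PA; P -> PPA becomes P -> PF, F -> PA.

S -> c | SE; A -> c; B -> j; C -> AA; D -> PA; E -> AA | BB | BC | PD; F -> PA; P -> AA | PF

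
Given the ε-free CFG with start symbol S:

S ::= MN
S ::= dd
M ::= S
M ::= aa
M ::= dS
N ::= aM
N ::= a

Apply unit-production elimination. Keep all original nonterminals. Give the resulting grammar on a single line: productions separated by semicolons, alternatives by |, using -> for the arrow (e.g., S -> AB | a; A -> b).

S -> MN | dd; M -> MN | aa | dS | dd; N -> a | aM

Unit productions: M->S.
Unit pairs (A ⇒* B via units): (M,S).
S: inherits non-unit rules of {S} → MN | dd.
M: inherits non-unit rules of {M, S} → MN | aa | dS | dd.
N: inherits non-unit rules of {N} → a | aM.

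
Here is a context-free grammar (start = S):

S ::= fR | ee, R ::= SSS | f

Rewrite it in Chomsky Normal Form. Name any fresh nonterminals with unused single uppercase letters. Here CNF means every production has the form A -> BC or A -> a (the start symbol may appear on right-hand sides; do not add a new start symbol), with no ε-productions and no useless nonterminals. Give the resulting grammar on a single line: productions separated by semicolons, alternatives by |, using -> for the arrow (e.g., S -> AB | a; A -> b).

S -> AA | BR; A -> e; B -> f; C -> SS; R -> f | SC

No ε-productions.
No unit productions to eliminate.
TERM: introduce A -> e, B -> f and substitute in every rule of length ≥2.
BIN: R -> SSS becomes R -> SC, C -> SS.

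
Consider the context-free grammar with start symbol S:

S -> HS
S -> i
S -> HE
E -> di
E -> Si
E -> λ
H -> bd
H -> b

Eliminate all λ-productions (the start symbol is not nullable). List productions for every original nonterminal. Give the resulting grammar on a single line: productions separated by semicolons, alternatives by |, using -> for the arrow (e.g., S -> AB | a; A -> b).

Nullable set: {E}.
S -> HE: E nullable, giving H | HE.
Drop E -> λ.
Unchanged (no nullable symbols): S -> HS; S -> i; E -> Si; E -> di; H -> b; H -> bd.

S -> H | i | HE | HS; E -> Si | di; H -> b | bd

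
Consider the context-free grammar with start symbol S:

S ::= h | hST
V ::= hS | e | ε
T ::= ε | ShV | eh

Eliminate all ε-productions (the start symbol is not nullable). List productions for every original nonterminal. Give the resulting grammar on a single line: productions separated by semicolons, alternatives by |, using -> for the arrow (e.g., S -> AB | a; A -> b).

S -> h | hS | hST; T -> Sh | eh | ShV; V -> e | hS

Nullable set: {T, V}.
S -> hST: T nullable, giving hS | hST.
Drop T -> ε.
T -> ShV: V nullable, giving Sh | ShV.
Drop V -> ε.
Unchanged (no nullable symbols): S -> h; T -> eh; V -> e; V -> hS.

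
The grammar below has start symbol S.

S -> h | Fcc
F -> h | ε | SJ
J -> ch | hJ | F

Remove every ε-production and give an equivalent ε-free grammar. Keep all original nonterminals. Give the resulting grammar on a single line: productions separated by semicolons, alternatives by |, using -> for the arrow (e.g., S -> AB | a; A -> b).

Nullable set: {F, J}.
S -> Fcc: F nullable, giving Fcc | cc.
Drop F -> ε.
F -> SJ: J nullable, giving S | SJ.
J -> F: F nullable, giving F.
J -> hJ: J nullable, giving h | hJ.
Unchanged (no nullable symbols): S -> h; F -> h; J -> ch.

S -> h | cc | Fcc; F -> S | h | SJ; J -> F | h | ch | hJ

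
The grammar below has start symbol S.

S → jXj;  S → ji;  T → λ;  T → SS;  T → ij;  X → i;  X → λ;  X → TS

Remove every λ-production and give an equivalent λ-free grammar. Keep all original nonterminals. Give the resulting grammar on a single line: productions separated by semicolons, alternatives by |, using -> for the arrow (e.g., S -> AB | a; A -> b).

Nullable set: {T, X}.
S -> jXj: X nullable, giving jXj | jj.
Drop T -> λ.
Drop X -> λ.
X -> TS: T nullable, giving S | TS.
Unchanged (no nullable symbols): S -> ji; T -> SS; T -> ij; X -> i.

S -> ji | jj | jXj; T -> SS | ij; X -> S | i | TS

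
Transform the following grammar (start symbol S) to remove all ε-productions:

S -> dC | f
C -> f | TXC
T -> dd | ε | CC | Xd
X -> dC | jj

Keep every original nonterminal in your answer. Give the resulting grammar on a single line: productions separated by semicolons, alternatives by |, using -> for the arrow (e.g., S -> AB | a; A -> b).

Nullable set: {T}.
C -> TXC: T nullable, giving TXC | XC.
Drop T -> ε.
Unchanged (no nullable symbols): S -> dC; S -> f; C -> f; T -> CC; T -> Xd; T -> dd; X -> dC; X -> jj.

S -> f | dC; C -> f | XC | TXC; T -> CC | Xd | dd; X -> dC | jj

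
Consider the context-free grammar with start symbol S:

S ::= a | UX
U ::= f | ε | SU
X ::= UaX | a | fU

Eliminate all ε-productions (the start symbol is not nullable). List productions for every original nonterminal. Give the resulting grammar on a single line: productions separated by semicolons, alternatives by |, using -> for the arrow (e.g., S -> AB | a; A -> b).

Nullable set: {U}.
S -> UX: U nullable, giving UX | X.
Drop U -> ε.
U -> SU: U nullable, giving S | SU.
X -> UaX: U nullable, giving UaX | aX.
X -> fU: U nullable, giving f | fU.
Unchanged (no nullable symbols): S -> a; U -> f; X -> a.

S -> X | a | UX; U -> S | f | SU; X -> a | f | aX | fU | UaX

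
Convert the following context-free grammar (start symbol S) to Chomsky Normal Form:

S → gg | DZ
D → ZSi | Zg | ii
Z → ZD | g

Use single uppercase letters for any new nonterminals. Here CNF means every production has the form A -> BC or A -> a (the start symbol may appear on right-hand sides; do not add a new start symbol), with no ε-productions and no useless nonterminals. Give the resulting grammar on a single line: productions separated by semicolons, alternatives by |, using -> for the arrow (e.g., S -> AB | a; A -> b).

S -> BB | DZ; A -> i; B -> g; C -> SA; D -> AA | ZB | ZC; Z -> g | ZD

No ε-productions.
No unit productions to eliminate.
TERM: introduce B -> g, A -> i and substitute in every rule of length ≥2.
BIN: D -> ZSA becomes D -> ZC, C -> SA.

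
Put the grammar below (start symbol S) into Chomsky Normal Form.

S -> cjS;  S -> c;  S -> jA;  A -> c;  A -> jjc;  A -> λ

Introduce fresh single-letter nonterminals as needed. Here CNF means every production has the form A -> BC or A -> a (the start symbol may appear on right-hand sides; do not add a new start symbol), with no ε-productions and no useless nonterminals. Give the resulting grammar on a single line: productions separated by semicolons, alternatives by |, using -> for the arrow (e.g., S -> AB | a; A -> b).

S -> c | j | BA | CE; A -> c | BD; B -> j; C -> c; D -> BC; E -> BS

Nullable: {A}; after ε-elimination: S -> c | j | jA | cjS; A -> c | jjc.
No unit productions to eliminate.
TERM: introduce C -> c, B -> j and substitute in every rule of length ≥2.
BIN: A -> BBC becomes A -> BD, D -> BC; S -> CBS becomes S -> CE, E -> BS.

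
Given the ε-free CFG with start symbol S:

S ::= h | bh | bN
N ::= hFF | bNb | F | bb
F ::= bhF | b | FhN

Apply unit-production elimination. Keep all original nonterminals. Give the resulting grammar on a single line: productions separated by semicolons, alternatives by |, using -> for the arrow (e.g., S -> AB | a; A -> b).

Unit productions: N->F.
Unit pairs (A ⇒* B via units): (N,F).
S: inherits non-unit rules of {S} → bN | bh | h.
F: inherits non-unit rules of {F} → FhN | b | bhF.
N: inherits non-unit rules of {F, N} → FhN | b | bNb | bb | bhF | hFF.

S -> h | bN | bh; F -> b | FhN | bhF; N -> b | bb | FhN | bNb | bhF | hFF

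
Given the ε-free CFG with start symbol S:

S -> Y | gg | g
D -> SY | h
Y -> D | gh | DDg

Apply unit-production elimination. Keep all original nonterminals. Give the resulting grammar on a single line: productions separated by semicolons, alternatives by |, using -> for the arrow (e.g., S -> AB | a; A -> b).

S -> g | h | SY | gg | gh | DDg; D -> h | SY; Y -> h | SY | gh | DDg

Unit productions: S->Y, Y->D.
Unit pairs (A ⇒* B via units): (S,D), (S,Y), (Y,D).
S: inherits non-unit rules of {D, S, Y} → DDg | SY | g | gg | gh | h.
D: inherits non-unit rules of {D} → SY | h.
Y: inherits non-unit rules of {D, Y} → DDg | SY | gh | h.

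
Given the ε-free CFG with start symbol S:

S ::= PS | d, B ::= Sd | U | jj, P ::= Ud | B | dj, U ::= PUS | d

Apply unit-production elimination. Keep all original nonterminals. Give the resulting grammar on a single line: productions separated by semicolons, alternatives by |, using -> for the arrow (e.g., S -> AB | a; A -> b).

S -> d | PS; B -> d | Sd | jj | PUS; P -> d | Sd | Ud | dj | jj | PUS; U -> d | PUS

Unit productions: B->U, P->B.
Unit pairs (A ⇒* B via units): (B,U), (P,B), (P,U).
S: inherits non-unit rules of {S} → PS | d.
B: inherits non-unit rules of {B, U} → PUS | Sd | d | jj.
P: inherits non-unit rules of {B, P, U} → PUS | Sd | Ud | d | dj | jj.
U: inherits non-unit rules of {U} → PUS | d.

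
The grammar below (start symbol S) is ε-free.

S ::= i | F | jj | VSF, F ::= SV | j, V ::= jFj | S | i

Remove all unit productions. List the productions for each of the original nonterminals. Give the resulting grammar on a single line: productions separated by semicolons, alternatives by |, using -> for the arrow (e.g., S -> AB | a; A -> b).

Unit productions: S->F, V->S.
Unit pairs (A ⇒* B via units): (S,F), (V,F), (V,S).
S: inherits non-unit rules of {F, S} → SV | VSF | i | j | jj.
F: inherits non-unit rules of {F} → SV | j.
V: inherits non-unit rules of {F, S, V} → SV | VSF | i | j | jFj | jj.

S -> i | j | SV | jj | VSF; F -> j | SV; V -> i | j | SV | jj | VSF | jFj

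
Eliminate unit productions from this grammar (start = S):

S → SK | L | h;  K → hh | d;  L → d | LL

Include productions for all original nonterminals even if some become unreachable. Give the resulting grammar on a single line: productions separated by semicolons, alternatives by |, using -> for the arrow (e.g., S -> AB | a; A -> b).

Unit productions: S->L.
Unit pairs (A ⇒* B via units): (S,L).
S: inherits non-unit rules of {L, S} → LL | SK | d | h.
K: inherits non-unit rules of {K} → d | hh.
L: inherits non-unit rules of {L} → LL | d.

S -> d | h | LL | SK; K -> d | hh; L -> d | LL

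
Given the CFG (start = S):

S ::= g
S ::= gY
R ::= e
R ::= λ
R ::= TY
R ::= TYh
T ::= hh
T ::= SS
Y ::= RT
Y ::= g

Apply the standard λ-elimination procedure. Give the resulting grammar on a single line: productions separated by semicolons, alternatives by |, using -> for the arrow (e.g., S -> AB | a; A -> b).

Nullable set: {R}.
Drop R -> λ.
Y -> RT: R nullable, giving RT | T.
Unchanged (no nullable symbols): S -> g; S -> gY; R -> TY; R -> TYh; R -> e; T -> SS; T -> hh; Y -> g.

S -> g | gY; R -> e | TY | TYh; T -> SS | hh; Y -> T | g | RT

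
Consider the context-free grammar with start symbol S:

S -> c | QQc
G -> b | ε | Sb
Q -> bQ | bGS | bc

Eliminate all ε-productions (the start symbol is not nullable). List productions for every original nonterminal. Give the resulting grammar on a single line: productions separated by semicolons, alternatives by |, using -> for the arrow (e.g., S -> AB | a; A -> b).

Nullable set: {G}.
Drop G -> ε.
Q -> bGS: G nullable, giving bGS | bS.
Unchanged (no nullable symbols): S -> QQc; S -> c; G -> Sb; G -> b; Q -> bQ; Q -> bc.

S -> c | QQc; G -> b | Sb; Q -> bQ | bS | bc | bGS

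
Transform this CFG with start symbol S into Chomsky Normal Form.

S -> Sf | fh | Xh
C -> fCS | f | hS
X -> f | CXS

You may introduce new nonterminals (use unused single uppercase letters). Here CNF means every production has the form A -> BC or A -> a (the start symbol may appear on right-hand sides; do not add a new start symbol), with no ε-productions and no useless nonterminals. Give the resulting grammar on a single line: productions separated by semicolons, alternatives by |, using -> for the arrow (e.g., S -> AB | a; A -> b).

S -> AB | SA | XB; A -> f; B -> h; C -> f | AD | BS; D -> CS; E -> XS; X -> f | CE

No ε-productions.
No unit productions to eliminate.
TERM: introduce A -> f, B -> h and substitute in every rule of length ≥2.
BIN: C -> ACS becomes C -> AD, D -> CS; X -> CXS becomes X -> CE, E -> XS.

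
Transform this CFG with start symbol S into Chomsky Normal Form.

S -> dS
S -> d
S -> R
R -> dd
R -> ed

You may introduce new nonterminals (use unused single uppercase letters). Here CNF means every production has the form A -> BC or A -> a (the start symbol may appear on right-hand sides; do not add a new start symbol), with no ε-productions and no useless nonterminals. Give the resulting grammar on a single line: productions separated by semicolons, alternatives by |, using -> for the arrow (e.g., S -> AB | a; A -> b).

S -> d | AA | AS | BA; A -> d; B -> e

No ε-productions.
After unit-elimination: S -> d | dS | dd | ed; R -> dd | ed.
TERM: introduce A -> d, B -> e and substitute in every rule of length ≥2.
Drop unreachable/unproductive: R.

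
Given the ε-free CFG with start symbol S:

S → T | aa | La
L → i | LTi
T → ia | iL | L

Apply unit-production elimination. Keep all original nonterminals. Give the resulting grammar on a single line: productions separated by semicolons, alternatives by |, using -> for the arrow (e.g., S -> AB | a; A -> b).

Unit productions: S->T, T->L.
Unit pairs (A ⇒* B via units): (S,L), (S,T), (T,L).
S: inherits non-unit rules of {L, S, T} → LTi | La | aa | i | iL | ia.
L: inherits non-unit rules of {L} → LTi | i.
T: inherits non-unit rules of {L, T} → LTi | i | iL | ia.

S -> i | La | aa | iL | ia | LTi; L -> i | LTi; T -> i | iL | ia | LTi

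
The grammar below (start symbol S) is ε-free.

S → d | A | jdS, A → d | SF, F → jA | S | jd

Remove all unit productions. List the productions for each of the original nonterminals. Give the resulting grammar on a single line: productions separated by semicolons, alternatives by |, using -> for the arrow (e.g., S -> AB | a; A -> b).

Unit productions: F->S, S->A.
Unit pairs (A ⇒* B via units): (F,A), (F,S), (S,A).
S: inherits non-unit rules of {A, S} → SF | d | jdS.
A: inherits non-unit rules of {A} → SF | d.
F: inherits non-unit rules of {A, F, S} → SF | d | jA | jd | jdS.

S -> d | SF | jdS; A -> d | SF; F -> d | SF | jA | jd | jdS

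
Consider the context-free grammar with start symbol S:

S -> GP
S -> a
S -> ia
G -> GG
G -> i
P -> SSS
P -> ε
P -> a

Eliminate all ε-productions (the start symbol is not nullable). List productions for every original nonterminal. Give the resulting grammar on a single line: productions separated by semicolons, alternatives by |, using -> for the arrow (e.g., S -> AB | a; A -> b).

Nullable set: {P}.
S -> GP: P nullable, giving G | GP.
Drop P -> ε.
Unchanged (no nullable symbols): S -> a; S -> ia; G -> GG; G -> i; P -> SSS; P -> a.

S -> G | a | GP | ia; G -> i | GG; P -> a | SSS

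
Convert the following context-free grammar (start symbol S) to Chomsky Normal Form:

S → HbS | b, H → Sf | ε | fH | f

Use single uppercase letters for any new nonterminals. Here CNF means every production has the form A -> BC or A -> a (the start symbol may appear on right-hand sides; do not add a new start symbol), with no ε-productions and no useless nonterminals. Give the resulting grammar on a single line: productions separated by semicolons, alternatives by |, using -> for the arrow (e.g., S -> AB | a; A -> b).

Nullable: {H}; after ε-elimination: S -> b | bS | HbS; H -> f | Sf | fH.
No unit productions to eliminate.
TERM: introduce B -> b, A -> f and substitute in every rule of length ≥2.
BIN: S -> HBS becomes S -> HC, C -> BS.

S -> b | BS | HC; A -> f; B -> b; C -> BS; H -> f | AH | SA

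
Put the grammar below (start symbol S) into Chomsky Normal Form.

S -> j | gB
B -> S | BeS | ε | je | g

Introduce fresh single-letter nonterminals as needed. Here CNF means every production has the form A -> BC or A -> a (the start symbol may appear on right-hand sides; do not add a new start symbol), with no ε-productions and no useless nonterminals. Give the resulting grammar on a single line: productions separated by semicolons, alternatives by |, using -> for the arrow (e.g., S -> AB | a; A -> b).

Nullable: {B}; after ε-elimination: S -> g | j | gB; B -> S | g | eS | je | BeS.
After unit-elimination: S -> g | j | gB; B -> g | j | eS | gB | je | BeS.
TERM: introduce A -> e, C -> g, D -> j and substitute in every rule of length ≥2.
BIN: B -> BAS becomes B -> BE, E -> AS.

S -> g | j | CB; A -> e; B -> g | j | AS | BE | CB | DA; C -> g; D -> j; E -> AS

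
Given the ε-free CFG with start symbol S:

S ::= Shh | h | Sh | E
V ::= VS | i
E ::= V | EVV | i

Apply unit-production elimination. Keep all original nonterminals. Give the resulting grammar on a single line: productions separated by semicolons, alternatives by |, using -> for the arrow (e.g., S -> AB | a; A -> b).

Unit productions: E->V, S->E.
Unit pairs (A ⇒* B via units): (E,V), (S,E), (S,V).
S: inherits non-unit rules of {E, S, V} → EVV | Sh | Shh | VS | h | i.
E: inherits non-unit rules of {E, V} → EVV | VS | i.
V: inherits non-unit rules of {V} → VS | i.

S -> h | i | Sh | VS | EVV | Shh; E -> i | VS | EVV; V -> i | VS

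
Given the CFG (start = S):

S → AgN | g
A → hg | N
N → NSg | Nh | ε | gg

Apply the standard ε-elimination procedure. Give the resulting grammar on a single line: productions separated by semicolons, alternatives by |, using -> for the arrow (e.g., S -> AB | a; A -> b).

Nullable set: {A, N}.
S -> AgN: A, N nullable, giving Ag | AgN | g | gN.
A -> N: N nullable, giving N.
Drop N -> ε.
N -> NSg: N nullable, giving NSg | Sg.
N -> Nh: N nullable, giving Nh | h.
Unchanged (no nullable symbols): S -> g; A -> hg; N -> gg.

S -> g | Ag | gN | AgN; A -> N | hg; N -> h | Nh | Sg | gg | NSg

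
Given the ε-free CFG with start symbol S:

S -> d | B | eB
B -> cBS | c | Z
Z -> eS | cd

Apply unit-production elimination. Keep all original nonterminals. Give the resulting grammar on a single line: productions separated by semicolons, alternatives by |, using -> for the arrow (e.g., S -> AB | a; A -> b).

Unit productions: B->Z, S->B.
Unit pairs (A ⇒* B via units): (B,Z), (S,B), (S,Z).
S: inherits non-unit rules of {B, S, Z} → c | cBS | cd | d | eB | eS.
B: inherits non-unit rules of {B, Z} → c | cBS | cd | eS.
Z: inherits non-unit rules of {Z} → cd | eS.

S -> c | d | cd | eB | eS | cBS; B -> c | cd | eS | cBS; Z -> cd | eS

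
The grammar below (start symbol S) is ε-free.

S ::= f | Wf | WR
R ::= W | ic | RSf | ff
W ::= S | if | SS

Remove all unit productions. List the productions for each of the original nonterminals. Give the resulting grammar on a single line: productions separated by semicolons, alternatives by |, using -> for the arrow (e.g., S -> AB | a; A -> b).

Unit productions: R->W, W->S.
Unit pairs (A ⇒* B via units): (R,S), (R,W), (W,S).
S: inherits non-unit rules of {S} → WR | Wf | f.
R: inherits non-unit rules of {R, S, W} → RSf | SS | WR | Wf | f | ff | ic | if.
W: inherits non-unit rules of {S, W} → SS | WR | Wf | f | if.

S -> f | WR | Wf; R -> f | SS | WR | Wf | ff | ic | if | RSf; W -> f | SS | WR | Wf | if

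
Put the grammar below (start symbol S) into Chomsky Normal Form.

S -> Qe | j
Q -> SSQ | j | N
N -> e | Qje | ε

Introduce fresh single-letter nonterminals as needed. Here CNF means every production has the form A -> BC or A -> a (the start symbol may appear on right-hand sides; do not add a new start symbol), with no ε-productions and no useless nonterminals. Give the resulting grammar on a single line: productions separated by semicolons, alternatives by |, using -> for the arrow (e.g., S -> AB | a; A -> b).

S -> e | j | QB; A -> j; B -> e; D -> AB; E -> SQ; Q -> e | j | AB | QD | SE | SS

Nullable: {N, Q}; after ε-elimination: S -> e | j | Qe; N -> e | je | Qje; Q -> N | j | SS | SSQ.
After unit-elimination: S -> e | j | Qe; N -> e | je | Qje; Q -> e | j | SS | je | Qje | SSQ.
TERM: introduce B -> e, A -> j and substitute in every rule of length ≥2.
BIN: N -> QAB becomes N -> QC, C -> AB; Q -> QAB becomes Q -> QD, D -> AB; Q -> SSQ becomes Q -> SE, E -> SQ.
Drop unreachable/unproductive: N.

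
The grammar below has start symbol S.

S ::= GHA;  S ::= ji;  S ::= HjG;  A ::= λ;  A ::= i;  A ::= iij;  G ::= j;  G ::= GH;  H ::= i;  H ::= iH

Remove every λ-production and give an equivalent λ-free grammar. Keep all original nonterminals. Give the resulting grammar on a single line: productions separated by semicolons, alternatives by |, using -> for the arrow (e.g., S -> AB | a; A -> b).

S -> GH | ji | GHA | HjG; A -> i | iij; G -> j | GH; H -> i | iH

Nullable set: {A}.
S -> GHA: A nullable, giving GH | GHA.
Drop A -> λ.
Unchanged (no nullable symbols): S -> HjG; S -> ji; A -> i; A -> iij; G -> GH; G -> j; H -> i; H -> iH.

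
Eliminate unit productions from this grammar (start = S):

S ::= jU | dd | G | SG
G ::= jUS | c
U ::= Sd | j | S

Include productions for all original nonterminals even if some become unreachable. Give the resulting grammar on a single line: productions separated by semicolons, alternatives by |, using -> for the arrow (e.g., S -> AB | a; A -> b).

S -> c | SG | dd | jU | jUS; G -> c | jUS; U -> c | j | SG | Sd | dd | jU | jUS

Unit productions: S->G, U->S.
Unit pairs (A ⇒* B via units): (S,G), (U,G), (U,S).
S: inherits non-unit rules of {G, S} → SG | c | dd | jU | jUS.
G: inherits non-unit rules of {G} → c | jUS.
U: inherits non-unit rules of {G, S, U} → SG | Sd | c | dd | j | jU | jUS.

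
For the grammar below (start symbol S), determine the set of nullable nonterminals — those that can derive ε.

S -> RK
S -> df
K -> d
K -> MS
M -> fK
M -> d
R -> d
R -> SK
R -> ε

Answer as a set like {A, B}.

Directly nullable (have an ε-rule): {R}.
Not nullable: K, M, S — each has a terminal in every rule's right-hand side or depends on a non-nullable symbol.

{R}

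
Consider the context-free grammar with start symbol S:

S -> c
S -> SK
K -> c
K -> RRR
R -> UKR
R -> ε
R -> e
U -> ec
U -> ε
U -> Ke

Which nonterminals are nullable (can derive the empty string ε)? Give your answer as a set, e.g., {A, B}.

{K, R, U}

Directly nullable (have an ε-rule): {R, U}.
K is nullable via K -> RRR (every symbol on the right is already known nullable).
Not nullable: S — each has a terminal in every rule's right-hand side or depends on a non-nullable symbol.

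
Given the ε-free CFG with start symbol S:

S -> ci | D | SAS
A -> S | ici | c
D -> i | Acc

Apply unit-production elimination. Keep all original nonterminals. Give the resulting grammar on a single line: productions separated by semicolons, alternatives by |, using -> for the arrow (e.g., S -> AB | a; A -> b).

S -> i | ci | Acc | SAS; A -> c | i | ci | Acc | SAS | ici; D -> i | Acc

Unit productions: A->S, S->D.
Unit pairs (A ⇒* B via units): (A,D), (A,S), (S,D).
S: inherits non-unit rules of {D, S} → Acc | SAS | ci | i.
A: inherits non-unit rules of {A, D, S} → Acc | SAS | c | ci | i | ici.
D: inherits non-unit rules of {D} → Acc | i.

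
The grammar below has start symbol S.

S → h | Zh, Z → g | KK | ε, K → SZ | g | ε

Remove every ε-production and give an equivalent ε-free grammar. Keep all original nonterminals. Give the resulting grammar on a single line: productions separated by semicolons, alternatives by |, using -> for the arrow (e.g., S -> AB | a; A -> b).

Nullable set: {K, Z}.
S -> Zh: Z nullable, giving Zh | h.
Drop K -> ε.
K -> SZ: Z nullable, giving S | SZ.
Drop Z -> ε.
Z -> KK: K, K nullable, giving K | KK.
Unchanged (no nullable symbols): S -> h; K -> g; Z -> g.

S -> h | Zh; K -> S | g | SZ; Z -> K | g | KK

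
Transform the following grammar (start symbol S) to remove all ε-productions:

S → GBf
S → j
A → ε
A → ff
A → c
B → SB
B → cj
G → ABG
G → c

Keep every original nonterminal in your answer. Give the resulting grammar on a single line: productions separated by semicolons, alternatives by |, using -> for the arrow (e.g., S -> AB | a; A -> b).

S -> j | GBf; A -> c | ff; B -> SB | cj; G -> c | BG | ABG

Nullable set: {A}.
Drop A -> ε.
G -> ABG: A nullable, giving ABG | BG.
Unchanged (no nullable symbols): S -> GBf; S -> j; A -> c; A -> ff; B -> SB; B -> cj; G -> c.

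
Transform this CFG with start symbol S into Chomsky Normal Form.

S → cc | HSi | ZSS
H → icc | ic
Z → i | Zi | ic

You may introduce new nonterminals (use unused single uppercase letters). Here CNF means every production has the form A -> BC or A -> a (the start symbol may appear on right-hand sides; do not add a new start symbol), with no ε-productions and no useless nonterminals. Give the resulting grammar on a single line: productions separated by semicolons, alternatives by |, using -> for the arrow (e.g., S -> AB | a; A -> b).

S -> BB | HD | ZE; A -> i; B -> c; C -> BB; D -> SA; E -> SS; H -> AB | AC; Z -> i | AB | ZA

No ε-productions.
No unit productions to eliminate.
TERM: introduce B -> c, A -> i and substitute in every rule of length ≥2.
BIN: H -> ABB becomes H -> AC, C -> BB; S -> HSA becomes S -> HD, D -> SA; S -> ZSS becomes S -> ZE, E -> SS.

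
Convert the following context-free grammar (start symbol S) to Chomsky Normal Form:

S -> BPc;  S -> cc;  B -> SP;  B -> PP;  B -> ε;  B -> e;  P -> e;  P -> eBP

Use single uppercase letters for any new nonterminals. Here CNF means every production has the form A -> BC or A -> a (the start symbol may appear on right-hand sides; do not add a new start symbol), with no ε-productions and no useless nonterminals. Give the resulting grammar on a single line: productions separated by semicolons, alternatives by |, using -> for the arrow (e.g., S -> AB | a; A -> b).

Nullable: {B}; after ε-elimination: S -> Pc | cc | BPc; B -> e | PP | SP; P -> e | eP | eBP.
No unit productions to eliminate.
TERM: introduce C -> c, A -> e and substitute in every rule of length ≥2.
BIN: P -> ABP becomes P -> AD, D -> BP; S -> BPC becomes S -> BE, E -> PC.

S -> BE | CC | PC; A -> e; B -> e | PP | SP; C -> c; D -> BP; E -> PC; P -> e | AD | AP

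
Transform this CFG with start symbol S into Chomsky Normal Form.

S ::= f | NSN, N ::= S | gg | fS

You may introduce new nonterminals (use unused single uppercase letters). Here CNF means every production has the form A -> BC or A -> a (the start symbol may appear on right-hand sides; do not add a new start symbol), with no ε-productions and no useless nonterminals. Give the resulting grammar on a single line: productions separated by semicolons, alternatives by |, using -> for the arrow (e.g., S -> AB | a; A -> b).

S -> f | ND; A -> f; B -> g; C -> SN; D -> SN; N -> f | AS | BB | NC

No ε-productions.
After unit-elimination: S -> f | NSN; N -> f | fS | gg | NSN.
TERM: introduce A -> f, B -> g and substitute in every rule of length ≥2.
BIN: N -> NSN becomes N -> NC, C -> SN; S -> NSN becomes S -> ND, D -> SN.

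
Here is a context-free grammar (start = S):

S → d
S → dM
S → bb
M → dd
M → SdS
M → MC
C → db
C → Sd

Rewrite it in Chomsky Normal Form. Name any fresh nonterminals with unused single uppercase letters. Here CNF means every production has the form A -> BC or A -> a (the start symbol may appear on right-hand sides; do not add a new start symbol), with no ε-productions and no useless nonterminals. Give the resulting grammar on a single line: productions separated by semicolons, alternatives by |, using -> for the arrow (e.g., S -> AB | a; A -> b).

No ε-productions.
No unit productions to eliminate.
TERM: introduce B -> b, A -> d and substitute in every rule of length ≥2.
BIN: M -> SAS becomes M -> SD, D -> AS.

S -> d | AM | BB; A -> d; B -> b; C -> AB | SA; D -> AS; M -> AA | MC | SD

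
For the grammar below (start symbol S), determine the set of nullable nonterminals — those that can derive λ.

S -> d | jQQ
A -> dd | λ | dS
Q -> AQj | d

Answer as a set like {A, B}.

{A}

Directly nullable (have an ε-rule): {A}.
Not nullable: Q, S — each has a terminal in every rule's right-hand side or depends on a non-nullable symbol.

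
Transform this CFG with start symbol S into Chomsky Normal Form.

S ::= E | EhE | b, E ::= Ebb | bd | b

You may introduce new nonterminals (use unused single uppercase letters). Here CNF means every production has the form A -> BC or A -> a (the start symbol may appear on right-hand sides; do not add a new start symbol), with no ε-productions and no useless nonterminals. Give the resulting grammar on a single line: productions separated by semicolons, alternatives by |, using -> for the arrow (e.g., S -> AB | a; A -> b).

No ε-productions.
After unit-elimination: S -> b | bd | Ebb | EhE; E -> b | bd | Ebb.
TERM: introduce A -> b, B -> d, C -> h and substitute in every rule of length ≥2.
BIN: E -> EAA becomes E -> ED, D -> AA; S -> EAA becomes S -> EF, F -> AA; S -> ECE becomes S -> EG, G -> CE.

S -> b | AB | EF | EG; A -> b; B -> d; C -> h; D -> AA; E -> b | AB | ED; F -> AA; G -> CE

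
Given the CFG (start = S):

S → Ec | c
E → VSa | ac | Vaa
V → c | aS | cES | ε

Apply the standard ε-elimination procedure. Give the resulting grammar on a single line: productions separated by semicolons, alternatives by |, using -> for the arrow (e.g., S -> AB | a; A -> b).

S -> c | Ec; E -> Sa | aa | ac | VSa | Vaa; V -> c | aS | cES

Nullable set: {V}.
E -> VSa: V nullable, giving Sa | VSa.
E -> Vaa: V nullable, giving Vaa | aa.
Drop V -> ε.
Unchanged (no nullable symbols): S -> Ec; S -> c; E -> ac; V -> aS; V -> c; V -> cES.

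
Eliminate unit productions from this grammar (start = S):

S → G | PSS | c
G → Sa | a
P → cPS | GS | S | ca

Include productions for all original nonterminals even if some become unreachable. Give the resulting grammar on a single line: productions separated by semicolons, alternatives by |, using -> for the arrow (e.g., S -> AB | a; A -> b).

Unit productions: P->S, S->G.
Unit pairs (A ⇒* B via units): (P,G), (P,S), (S,G).
S: inherits non-unit rules of {G, S} → PSS | Sa | a | c.
G: inherits non-unit rules of {G} → Sa | a.
P: inherits non-unit rules of {G, P, S} → GS | PSS | Sa | a | c | cPS | ca.

S -> a | c | Sa | PSS; G -> a | Sa; P -> a | c | GS | Sa | ca | PSS | cPS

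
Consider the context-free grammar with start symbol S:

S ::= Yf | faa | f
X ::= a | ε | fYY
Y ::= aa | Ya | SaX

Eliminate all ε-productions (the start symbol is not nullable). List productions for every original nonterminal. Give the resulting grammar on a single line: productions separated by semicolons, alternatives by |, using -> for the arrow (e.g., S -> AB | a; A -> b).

S -> f | Yf | faa; X -> a | fYY; Y -> Sa | Ya | aa | SaX

Nullable set: {X}.
Drop X -> ε.
Y -> SaX: X nullable, giving Sa | SaX.
Unchanged (no nullable symbols): S -> Yf; S -> f; S -> faa; X -> a; X -> fYY; Y -> Ya; Y -> aa.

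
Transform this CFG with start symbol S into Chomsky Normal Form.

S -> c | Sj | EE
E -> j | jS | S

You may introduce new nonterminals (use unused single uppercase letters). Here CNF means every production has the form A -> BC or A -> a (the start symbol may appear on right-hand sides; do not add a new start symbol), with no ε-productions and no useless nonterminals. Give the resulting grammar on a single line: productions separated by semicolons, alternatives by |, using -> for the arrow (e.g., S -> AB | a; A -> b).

S -> c | EE | SA; A -> j; E -> c | j | AS | EE | SA

No ε-productions.
After unit-elimination: S -> c | EE | Sj; E -> c | j | EE | Sj | jS.
TERM: introduce A -> j and substitute in every rule of length ≥2.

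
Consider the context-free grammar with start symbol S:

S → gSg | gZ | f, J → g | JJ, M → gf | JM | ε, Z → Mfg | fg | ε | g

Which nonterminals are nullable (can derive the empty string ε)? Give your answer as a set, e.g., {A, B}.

Directly nullable (have an ε-rule): {M, Z}.
Not nullable: J, S — each has a terminal in every rule's right-hand side or depends on a non-nullable symbol.

{M, Z}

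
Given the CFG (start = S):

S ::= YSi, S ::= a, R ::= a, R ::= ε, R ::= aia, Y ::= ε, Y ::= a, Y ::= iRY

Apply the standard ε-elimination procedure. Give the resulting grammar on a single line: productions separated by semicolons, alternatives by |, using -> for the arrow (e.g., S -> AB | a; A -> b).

S -> a | Si | YSi; R -> a | aia; Y -> a | i | iR | iY | iRY

Nullable set: {R, Y}.
S -> YSi: Y nullable, giving Si | YSi.
Drop R -> ε.
Drop Y -> ε.
Y -> iRY: R, Y nullable, giving i | iR | iRY | iY.
Unchanged (no nullable symbols): S -> a; R -> a; R -> aia; Y -> a.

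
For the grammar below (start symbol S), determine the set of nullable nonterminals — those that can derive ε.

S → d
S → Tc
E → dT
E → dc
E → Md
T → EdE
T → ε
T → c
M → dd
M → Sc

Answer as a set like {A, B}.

{T}

Directly nullable (have an ε-rule): {T}.
Not nullable: E, M, S — each has a terminal in every rule's right-hand side or depends on a non-nullable symbol.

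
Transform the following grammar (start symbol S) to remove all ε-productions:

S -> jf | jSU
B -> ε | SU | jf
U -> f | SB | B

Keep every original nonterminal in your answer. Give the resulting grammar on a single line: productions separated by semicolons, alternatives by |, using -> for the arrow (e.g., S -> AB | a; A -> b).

Nullable set: {B, U}.
S -> jSU: U nullable, giving jS | jSU.
Drop B -> ε.
B -> SU: U nullable, giving S | SU.
U -> B: B nullable, giving B.
U -> SB: B nullable, giving S | SB.
Unchanged (no nullable symbols): S -> jf; B -> jf; U -> f.

S -> jS | jf | jSU; B -> S | SU | jf; U -> B | S | f | SB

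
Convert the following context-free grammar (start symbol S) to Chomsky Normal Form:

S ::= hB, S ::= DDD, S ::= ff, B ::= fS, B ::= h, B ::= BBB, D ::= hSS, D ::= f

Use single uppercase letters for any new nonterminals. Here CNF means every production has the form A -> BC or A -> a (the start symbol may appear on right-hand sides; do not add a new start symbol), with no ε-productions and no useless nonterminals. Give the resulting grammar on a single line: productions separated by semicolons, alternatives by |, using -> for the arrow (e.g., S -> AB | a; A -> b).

No ε-productions.
No unit productions to eliminate.
TERM: introduce A -> f, C -> h and substitute in every rule of length ≥2.
BIN: B -> BBB becomes B -> BE, E -> BB; D -> CSS becomes D -> CF, F -> SS; S -> DDD becomes S -> DG, G -> DD.

S -> AA | CB | DG; A -> f; B -> h | AS | BE; C -> h; D -> f | CF; E -> BB; F -> SS; G -> DD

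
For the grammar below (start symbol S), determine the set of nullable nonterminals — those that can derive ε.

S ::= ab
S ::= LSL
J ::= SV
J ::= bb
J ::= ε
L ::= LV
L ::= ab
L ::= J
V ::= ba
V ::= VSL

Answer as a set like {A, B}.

Directly nullable (have an ε-rule): {J}.
L is nullable via L -> J (every symbol on the right is already known nullable).
Not nullable: S, V — each has a terminal in every rule's right-hand side or depends on a non-nullable symbol.

{J, L}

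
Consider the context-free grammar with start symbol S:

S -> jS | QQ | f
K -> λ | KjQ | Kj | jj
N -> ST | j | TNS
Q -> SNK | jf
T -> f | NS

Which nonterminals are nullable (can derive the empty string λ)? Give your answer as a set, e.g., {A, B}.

{K}

Directly nullable (have an ε-rule): {K}.
Not nullable: N, Q, S, T — each has a terminal in every rule's right-hand side or depends on a non-nullable symbol.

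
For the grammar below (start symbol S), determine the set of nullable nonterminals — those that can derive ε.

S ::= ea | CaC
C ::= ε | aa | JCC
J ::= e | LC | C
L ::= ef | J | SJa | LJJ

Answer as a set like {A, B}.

{C, J, L}

Directly nullable (have an ε-rule): {C}.
J is nullable via J -> C (every symbol on the right is already known nullable).
L is nullable via L -> J (every symbol on the right is already known nullable).
Not nullable: S — each has a terminal in every rule's right-hand side or depends on a non-nullable symbol.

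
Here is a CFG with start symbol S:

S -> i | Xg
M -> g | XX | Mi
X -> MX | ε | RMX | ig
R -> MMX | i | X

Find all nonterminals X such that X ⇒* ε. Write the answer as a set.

{M, R, X}

Directly nullable (have an ε-rule): {X}.
M is nullable via M -> XX (every symbol on the right is already known nullable).
R is nullable via R -> X (every symbol on the right is already known nullable).
Not nullable: S — each has a terminal in every rule's right-hand side or depends on a non-nullable symbol.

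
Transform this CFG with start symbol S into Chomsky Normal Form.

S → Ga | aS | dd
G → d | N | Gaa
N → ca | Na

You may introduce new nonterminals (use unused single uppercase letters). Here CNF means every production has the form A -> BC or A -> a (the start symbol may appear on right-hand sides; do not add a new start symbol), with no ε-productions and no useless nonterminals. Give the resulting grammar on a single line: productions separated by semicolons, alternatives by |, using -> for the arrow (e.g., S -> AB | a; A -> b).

S -> AS | CC | GA; A -> a; B -> c; C -> d; D -> AA; G -> d | BA | GD | NA; N -> BA | NA

No ε-productions.
After unit-elimination: S -> Ga | aS | dd; G -> d | Na | ca | Gaa; N -> Na | ca.
TERM: introduce A -> a, B -> c, C -> d and substitute in every rule of length ≥2.
BIN: G -> GAA becomes G -> GD, D -> AA.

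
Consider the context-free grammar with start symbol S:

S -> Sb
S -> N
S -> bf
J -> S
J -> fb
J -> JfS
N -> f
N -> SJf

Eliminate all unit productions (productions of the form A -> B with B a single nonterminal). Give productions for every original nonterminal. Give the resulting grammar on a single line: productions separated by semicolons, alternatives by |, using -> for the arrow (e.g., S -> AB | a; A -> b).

Unit productions: J->S, S->N.
Unit pairs (A ⇒* B via units): (J,N), (J,S), (S,N).
S: inherits non-unit rules of {N, S} → SJf | Sb | bf | f.
J: inherits non-unit rules of {J, N, S} → JfS | SJf | Sb | bf | f | fb.
N: inherits non-unit rules of {N} → SJf | f.

S -> f | Sb | bf | SJf; J -> f | Sb | bf | fb | JfS | SJf; N -> f | SJf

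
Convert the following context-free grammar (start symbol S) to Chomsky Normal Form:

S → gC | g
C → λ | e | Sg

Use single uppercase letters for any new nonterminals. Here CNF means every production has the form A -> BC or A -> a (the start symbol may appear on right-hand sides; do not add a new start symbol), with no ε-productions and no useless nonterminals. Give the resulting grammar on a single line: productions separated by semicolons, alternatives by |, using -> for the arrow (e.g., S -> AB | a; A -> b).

S -> g | AC; A -> g; C -> e | SA

Nullable: {C}; after ε-elimination: S -> g | gC; C -> e | Sg.
No unit productions to eliminate.
TERM: introduce A -> g and substitute in every rule of length ≥2.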